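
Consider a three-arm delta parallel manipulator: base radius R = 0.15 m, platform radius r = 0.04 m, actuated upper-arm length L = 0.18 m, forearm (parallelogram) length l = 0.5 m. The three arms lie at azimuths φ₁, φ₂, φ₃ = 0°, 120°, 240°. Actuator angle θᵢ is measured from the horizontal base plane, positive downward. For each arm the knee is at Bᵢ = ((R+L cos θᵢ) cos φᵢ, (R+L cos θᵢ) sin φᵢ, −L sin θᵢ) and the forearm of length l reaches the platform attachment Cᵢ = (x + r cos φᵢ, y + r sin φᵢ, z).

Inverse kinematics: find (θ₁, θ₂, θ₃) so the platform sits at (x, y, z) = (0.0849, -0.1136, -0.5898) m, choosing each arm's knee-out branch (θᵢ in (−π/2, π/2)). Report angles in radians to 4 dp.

rotate P by −φ1: (0.0849, -0.1136, -0.5898)
  A=0.0251, B=-0.5898, C=(l²−L²−A²−y'²−z²)/(2L)=-0.3994
  γ=atan2(-0.5898,0.0251)=-1.5283;  ψ=arccos(-0.6766)=2.3140;  θ1=γ+ψ≈0.7857
φ2=120.0° → target in arm frame (-0.1408, -0.0167)
  e−x'=0.2508;  (l²−L²−(e−x')²−y'²−z²)/2L = -0.5374
  γ=atan2(-0.5898,0.2508)=-1.1687;  ψ=arccos(-0.8385)=2.5653;  θ2=γ+ψ≈1.3966
rotate P by −φ3: (0.0559, 0.1303, -0.5898)
  e−x'=0.0541;  (l²−L²−(e−x')²−y'²−z²)/2L = -0.4171
  γ=atan2(-0.5898,0.0541)=-1.4794;  ψ=arccos(-0.7043)=2.3523;  θ3=γ+ψ≈0.8729

θ₁ = 0.7857, θ₂ = 1.3966, θ₃ = 0.8729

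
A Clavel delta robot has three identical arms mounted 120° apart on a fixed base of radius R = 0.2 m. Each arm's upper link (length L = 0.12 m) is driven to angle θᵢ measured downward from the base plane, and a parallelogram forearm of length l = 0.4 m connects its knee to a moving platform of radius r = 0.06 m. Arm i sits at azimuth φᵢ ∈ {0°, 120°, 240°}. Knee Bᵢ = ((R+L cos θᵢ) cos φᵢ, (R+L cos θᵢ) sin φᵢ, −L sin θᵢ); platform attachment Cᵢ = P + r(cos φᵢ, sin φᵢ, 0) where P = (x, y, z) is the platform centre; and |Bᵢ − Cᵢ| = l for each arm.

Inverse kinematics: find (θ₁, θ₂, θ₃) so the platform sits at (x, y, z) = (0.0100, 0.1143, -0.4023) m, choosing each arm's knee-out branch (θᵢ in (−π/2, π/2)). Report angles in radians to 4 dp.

θ₁ = 0.7854, θ₂ = 0.3496, θ₃ = 1.3092

arm 1 (φ=0.0°): x'=0.0100, y'=0.1143
  A cos θ + B sin θ = C:  0.1300·cos θ + -0.4023·sin θ = -0.1925
  θ1 = atan2(B,A) + arccos(C/0.4228) = 0.7854
rotate P by −φ2: (0.0940, -0.0658, -0.4023)
  A cos θ + B sin θ = C:  0.0460·cos θ + -0.4023·sin θ = -0.0946
  γ=atan2(-0.4023,0.0460)=-1.4569;  ψ=arccos(-0.2335)=1.8065;  θ2=γ+ψ≈0.3496
rotate P by −φ3: (-0.1040, -0.0485, -0.4023)
  A cos θ + B sin θ = C:  0.2440·cos θ + -0.4023·sin θ = -0.3255
  √(A²+B²)=0.4705;  θ3 = -1.0256+2.3349 ≈ 1.3092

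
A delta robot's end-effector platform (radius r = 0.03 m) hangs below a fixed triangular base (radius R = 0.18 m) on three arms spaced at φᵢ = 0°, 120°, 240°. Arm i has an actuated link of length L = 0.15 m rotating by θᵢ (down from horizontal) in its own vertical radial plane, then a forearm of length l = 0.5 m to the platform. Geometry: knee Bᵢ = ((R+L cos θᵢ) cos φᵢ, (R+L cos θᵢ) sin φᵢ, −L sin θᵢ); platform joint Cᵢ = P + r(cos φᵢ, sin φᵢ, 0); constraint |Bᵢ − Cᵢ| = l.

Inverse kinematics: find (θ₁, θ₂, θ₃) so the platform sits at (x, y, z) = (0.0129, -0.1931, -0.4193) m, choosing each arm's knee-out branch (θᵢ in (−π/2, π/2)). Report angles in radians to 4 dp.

rotate P by −φ1: (0.0129, -0.1931, -0.4193)
  A=0.1371, B=-0.4193, C=(l²−L²−A²−y'²−z²)/(2L)=-0.0147
  γ=atan2(-0.4193,0.1371)=-1.2548;  ψ=arccos(-0.0332)=1.6040;  θ1=γ+ψ≈0.3492
arm 2 (φ=120.0°): x'=-0.1737, y'=0.0854
  e−x'=0.3237;  (l²−L²−(e−x')²−y'²−z²)/2L = -0.2012
  θ2 = atan2(B,A) + arccos(C/0.5297) = 1.0471
φ3=240.0° → target in arm frame (0.1608, 0.1077)
  e−x'=-0.0108;  (l²−L²−(e−x')²−y'²−z²)/2L = 0.1332
  √(A²+B²)=0.4194;  θ3 = -1.5965+1.2476 ≈ -0.3489

θ₁ = 0.3492, θ₂ = 1.0471, θ₃ = -0.3489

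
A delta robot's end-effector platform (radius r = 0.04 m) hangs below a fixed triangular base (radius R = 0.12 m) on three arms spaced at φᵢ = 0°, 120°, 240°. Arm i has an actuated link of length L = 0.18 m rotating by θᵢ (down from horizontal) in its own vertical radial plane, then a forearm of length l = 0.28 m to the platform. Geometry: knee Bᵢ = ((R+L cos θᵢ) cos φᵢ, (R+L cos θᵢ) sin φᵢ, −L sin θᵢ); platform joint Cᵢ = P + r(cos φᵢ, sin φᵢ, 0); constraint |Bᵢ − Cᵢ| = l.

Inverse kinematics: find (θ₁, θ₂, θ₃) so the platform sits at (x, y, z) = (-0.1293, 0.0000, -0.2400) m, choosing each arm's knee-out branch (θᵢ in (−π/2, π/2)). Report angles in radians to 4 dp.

φ1=0.0° → target in arm frame (-0.1293, 0.0000)
  A cos θ + B sin θ = C:  0.2093·cos θ + -0.2400·sin θ = -0.1539
  γ=atan2(-0.2400,0.2093)=-0.8536;  ψ=arccos(-0.4833)=2.0752;  θ1=γ+ψ≈1.2216
rotate P by −φ2: (0.0646, 0.1120, -0.2400)
  A cos θ + B sin θ = C:  0.0154·cos θ + -0.2400·sin θ = -0.0677
  √(A²+B²)=0.2405;  θ2 = -1.5069+1.8562 ≈ 0.3493
φ3=240.0° → target in arm frame (0.0647, -0.1120)
  e−x'=0.0153;  (l²−L²−(e−x')²−y'²−z²)/2L = -0.0677
  √(A²+B²)=0.2405;  θ3 = -1.5069+1.8562 ≈ 0.3493

θ₁ = 1.2216, θ₂ = 0.3493, θ₃ = 0.3493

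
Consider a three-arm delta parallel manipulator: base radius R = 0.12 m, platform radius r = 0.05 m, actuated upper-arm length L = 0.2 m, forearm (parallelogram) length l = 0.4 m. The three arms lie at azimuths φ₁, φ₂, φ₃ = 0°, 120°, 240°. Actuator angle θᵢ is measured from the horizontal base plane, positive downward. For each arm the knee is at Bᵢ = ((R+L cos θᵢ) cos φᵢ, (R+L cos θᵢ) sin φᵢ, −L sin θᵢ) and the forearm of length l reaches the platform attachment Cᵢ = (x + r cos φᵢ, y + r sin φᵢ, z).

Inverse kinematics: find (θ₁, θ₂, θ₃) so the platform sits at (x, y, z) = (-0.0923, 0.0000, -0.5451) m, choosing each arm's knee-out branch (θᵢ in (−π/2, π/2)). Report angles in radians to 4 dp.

arm 1 (φ=0.0°): x'=-0.0923, y'=0.0000
  A=0.1623, B=-0.5451, C=(l²−L²−A²−y'²−z²)/(2L)=-0.5087
  √(A²+B²)=0.5687;  θ1 = -1.2814+2.6779 ≈ 1.3965
φ2=120.0° → target in arm frame (0.0461, 0.0799)
  e−x'=0.0239;  (l²−L²−(e−x')²−y'²−z²)/2L = -0.4602
  γ=atan2(-0.5451,0.0239)=-1.5271;  ψ=arccos(-0.8435)=2.5746;  θ2=γ+ψ≈1.0475
arm 3 (φ=240.0°): x'=0.0462, y'=-0.0799
  A cos θ + B sin θ = C:  0.0238·cos θ + -0.5451·sin θ = -0.4602
  √(A²+B²)=0.5456;  θ3 = -1.5271+2.5746 ≈ 1.0475

θ₁ = 1.3965, θ₂ = 1.0475, θ₃ = 1.0475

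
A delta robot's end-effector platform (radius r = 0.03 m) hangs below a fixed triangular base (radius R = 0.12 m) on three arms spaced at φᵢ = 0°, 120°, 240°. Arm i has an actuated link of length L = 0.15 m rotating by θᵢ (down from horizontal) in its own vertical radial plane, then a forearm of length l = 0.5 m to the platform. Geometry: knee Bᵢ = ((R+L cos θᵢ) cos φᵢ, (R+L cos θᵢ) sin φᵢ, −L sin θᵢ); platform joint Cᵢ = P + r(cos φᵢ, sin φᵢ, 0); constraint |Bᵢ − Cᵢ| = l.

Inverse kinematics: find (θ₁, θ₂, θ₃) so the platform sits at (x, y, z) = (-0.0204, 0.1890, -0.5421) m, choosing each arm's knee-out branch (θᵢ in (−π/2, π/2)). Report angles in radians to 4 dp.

rotate P by −φ1: (-0.0204, 0.1890, -0.5421)
  A cos θ + B sin θ = C:  0.1104·cos θ + -0.5421·sin θ = -0.3809
  γ=atan2(-0.5421,0.1104)=-1.3699;  ψ=arccos(-0.6886)=2.3303;  θ1=γ+ψ≈0.9604
arm 2 (φ=120.0°): x'=0.1739, y'=-0.0768
  A cos θ + B sin θ = C:  -0.0839·cos θ + -0.5421·sin θ = -0.2644
  √(A²+B²)=0.5486;  θ2 = -1.7243+2.0737 ≈ 0.3494
φ3=240.0° → target in arm frame (-0.1535, -0.1122)
  A=0.2435, B=-0.5421, C=(l²−L²−A²−y'²−z²)/(2L)=-0.4608
  θ3 = atan2(B,A) + arccos(C/0.5943) = 1.3095

θ₁ = 0.9604, θ₂ = 0.3494, θ₃ = 1.3095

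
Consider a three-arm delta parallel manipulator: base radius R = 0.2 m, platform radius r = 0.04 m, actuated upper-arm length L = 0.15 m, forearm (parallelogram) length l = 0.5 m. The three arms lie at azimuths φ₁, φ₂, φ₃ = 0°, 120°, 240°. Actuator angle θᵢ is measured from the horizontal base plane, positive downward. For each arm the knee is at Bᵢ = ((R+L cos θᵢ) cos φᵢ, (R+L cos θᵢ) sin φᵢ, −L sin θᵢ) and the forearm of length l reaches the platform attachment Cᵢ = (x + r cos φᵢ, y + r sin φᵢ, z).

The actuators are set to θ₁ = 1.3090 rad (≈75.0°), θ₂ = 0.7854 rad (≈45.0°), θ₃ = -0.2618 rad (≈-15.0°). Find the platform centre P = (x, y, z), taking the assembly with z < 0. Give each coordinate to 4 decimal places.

arm 1 at φ=0.0°: ρ1 = 0.1988;  O1 = (0.1988, 0.0000, -0.1449)
O2 = (0.2661·cos120.0°, 0.2661·sin120.0°, -0.1061) = (-0.1330, 0.2304, -0.1061)
O3 = (0.3049·cos240.0°, 0.3049·sin240.0°, 0.0388) = (-0.1524, -0.2640, 0.0388)
subtract pairs → two planes through P
plane₁₂: -0.6637x+0.4608y+0.0776z = 0.0215
Cramer: x(z) = -0.0401+0.3119z;  y(z) = -0.0110+0.2808z
sphere 1 gives Az²+Bz+C=0 with A=1.1761, B=0.1346, C=-0.1718;  B²−4AC=0.8265;  roots -0.4437, 0.3293;  negative root z = -0.4437
x = -0.1785, y = -0.1356

(-0.1785, -0.1356, -0.4437)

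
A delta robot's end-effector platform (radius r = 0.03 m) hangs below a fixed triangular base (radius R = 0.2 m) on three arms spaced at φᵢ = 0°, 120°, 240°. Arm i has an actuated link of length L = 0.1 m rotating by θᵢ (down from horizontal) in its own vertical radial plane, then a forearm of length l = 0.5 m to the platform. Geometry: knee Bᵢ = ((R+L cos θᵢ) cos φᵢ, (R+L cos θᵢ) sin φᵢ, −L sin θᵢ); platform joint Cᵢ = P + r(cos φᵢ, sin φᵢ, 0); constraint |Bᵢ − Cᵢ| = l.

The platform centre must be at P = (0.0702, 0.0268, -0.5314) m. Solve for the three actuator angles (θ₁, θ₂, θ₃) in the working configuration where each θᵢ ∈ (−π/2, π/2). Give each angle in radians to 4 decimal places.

arm 1 (φ=0.0°): x'=0.0702, y'=0.0268
  e−x'=0.0998;  (l²−L²−(e−x')²−y'²−z²)/2L = -0.2653
  γ=atan2(-0.5314,0.0998)=-1.3852;  ψ=arccos(-0.4907)=2.0837;  θ1=γ+ψ≈0.6985
rotate P by −φ2: (-0.0119, -0.0742, -0.5314)
  A cos θ + B sin θ = C:  0.1819·cos θ + -0.5314·sin θ = -0.4049
  √(A²+B²)=0.5617;  θ2 = -1.2410+2.3758 ≈ 1.1348
arm 3 (φ=240.0°): x'=-0.0583, y'=0.0474
  A=0.2283, B=-0.5314, C=(l²−L²−A²−y'²−z²)/(2L)=-0.4838
  √(A²+B²)=0.5784;  θ3 = -1.1650+2.5616 ≈ 1.3966

θ₁ = 0.6985, θ₂ = 1.1348, θ₃ = 1.3966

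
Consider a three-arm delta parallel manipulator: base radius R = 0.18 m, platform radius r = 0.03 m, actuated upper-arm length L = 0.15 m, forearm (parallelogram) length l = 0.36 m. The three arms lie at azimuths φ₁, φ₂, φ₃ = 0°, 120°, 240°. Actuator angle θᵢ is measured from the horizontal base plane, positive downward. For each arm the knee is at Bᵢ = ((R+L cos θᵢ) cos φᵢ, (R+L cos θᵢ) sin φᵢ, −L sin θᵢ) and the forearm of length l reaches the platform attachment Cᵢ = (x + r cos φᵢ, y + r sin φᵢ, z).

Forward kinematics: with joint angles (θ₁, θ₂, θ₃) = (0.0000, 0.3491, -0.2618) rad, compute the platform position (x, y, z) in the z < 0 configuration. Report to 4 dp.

arm 1 at φ=0.0°: e+L cos θ1 = 0.3000;  S1 = (0.3000, 0.0000, 0.0000)
arm 2 at φ=120.0°: e+L cos θ2 = 0.2910;  S2 = (-0.1455, 0.2520, -0.0513)
S3 = (0.2949·cos240.0°, 0.2949·sin240.0°, 0.0388) = (-0.1474, -0.2554, 0.0388)
eliminate P² terms by subtracting sphere 1 from 2 and 3
linear system: -0.8910x+0.5039y = -0.0027−-0.1026z; -0.8949x+-0.5108y = -0.0015−0.0776z
det = 0.9060;  x = 0.0024+-0.0147z,  y = -0.0012+0.1777z
into |P−S₁|² = l²: 1.0318z² + 0.0083z + -0.0410 = 0;  Δ = 0.1694;  z = -0.2035 or 0.1954 → z<0 root = -0.2035
x = 0.0054, y = -0.0373

(0.0054, -0.0373, -0.2035)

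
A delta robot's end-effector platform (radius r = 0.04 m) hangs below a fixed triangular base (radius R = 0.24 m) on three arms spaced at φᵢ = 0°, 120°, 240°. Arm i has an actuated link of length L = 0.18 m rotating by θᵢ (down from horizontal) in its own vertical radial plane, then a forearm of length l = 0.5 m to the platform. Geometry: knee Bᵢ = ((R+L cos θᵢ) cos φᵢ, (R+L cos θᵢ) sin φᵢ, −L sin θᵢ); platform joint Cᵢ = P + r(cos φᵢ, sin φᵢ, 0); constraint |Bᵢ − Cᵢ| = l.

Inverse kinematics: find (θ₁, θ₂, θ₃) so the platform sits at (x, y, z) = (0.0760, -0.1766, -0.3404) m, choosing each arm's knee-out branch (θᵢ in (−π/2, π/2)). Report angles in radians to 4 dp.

θ₁ = -0.0874, θ₂ = 1.1346, θ₃ = -0.3496

rotate P by −φ1: (0.0760, -0.1766, -0.3404)
  e−x'=0.1240;  (l²−L²−(e−x')²−y'²−z²)/2L = 0.1532
  γ=atan2(-0.3404,0.1240)=-1.2215;  ψ=arccos(0.4230)=1.1341;  θ1=γ+ψ≈-0.0874
arm 2 (φ=120.0°): x'=-0.1909, y'=0.0225
  e−x'=0.3909;  (l²−L²−(e−x')²−y'²−z²)/2L = -0.1434
  √(A²+B²)=0.5184;  θ2 = -0.7164+1.8510 ≈ 1.1346
arm 3 (φ=240.0°): x'=0.1149, y'=0.1541
  e−x'=0.0851;  (l²−L²−(e−x')²−y'²−z²)/2L = 0.1965
  √(A²+B²)=0.3509;  θ3 = -1.3259+0.9764 ≈ -0.3496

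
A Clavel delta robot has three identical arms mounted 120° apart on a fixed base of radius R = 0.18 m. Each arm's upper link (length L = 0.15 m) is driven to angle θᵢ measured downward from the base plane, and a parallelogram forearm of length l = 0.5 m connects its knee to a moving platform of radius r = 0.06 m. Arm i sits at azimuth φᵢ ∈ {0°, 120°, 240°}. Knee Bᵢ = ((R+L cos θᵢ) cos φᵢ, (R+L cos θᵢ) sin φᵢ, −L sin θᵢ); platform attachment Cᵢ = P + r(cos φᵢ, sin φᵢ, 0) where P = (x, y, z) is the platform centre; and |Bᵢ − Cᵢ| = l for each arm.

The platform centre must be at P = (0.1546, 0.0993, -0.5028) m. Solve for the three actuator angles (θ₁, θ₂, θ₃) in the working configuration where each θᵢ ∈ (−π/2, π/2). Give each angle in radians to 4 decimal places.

rotate P by −φ1: (0.1546, 0.0993, -0.5028)
  A=-0.0346, B=-0.5028, C=(l²−L²−A²−y'²−z²)/(2L)=-0.1212
  θ1 = atan2(B,A) + arccos(C/0.5040) = 0.1742
φ2=120.0° → target in arm frame (0.0087, -0.1835)
  A=0.1113, B=-0.5028, C=(l²−L²−A²−y'²−z²)/(2L)=-0.2379
  √(A²+B²)=0.5150;  θ2 = -1.3529+2.0511 ≈ 0.6982
arm 3 (φ=240.0°): x'=-0.1633, y'=0.0842
  e−x'=0.2833;  (l²−L²−(e−x')²−y'²−z²)/2L = -0.3755
  θ3 = atan2(B,A) + arccos(C/0.5771) = 1.2216

θ₁ = 0.1742, θ₂ = 0.6982, θ₃ = 1.2216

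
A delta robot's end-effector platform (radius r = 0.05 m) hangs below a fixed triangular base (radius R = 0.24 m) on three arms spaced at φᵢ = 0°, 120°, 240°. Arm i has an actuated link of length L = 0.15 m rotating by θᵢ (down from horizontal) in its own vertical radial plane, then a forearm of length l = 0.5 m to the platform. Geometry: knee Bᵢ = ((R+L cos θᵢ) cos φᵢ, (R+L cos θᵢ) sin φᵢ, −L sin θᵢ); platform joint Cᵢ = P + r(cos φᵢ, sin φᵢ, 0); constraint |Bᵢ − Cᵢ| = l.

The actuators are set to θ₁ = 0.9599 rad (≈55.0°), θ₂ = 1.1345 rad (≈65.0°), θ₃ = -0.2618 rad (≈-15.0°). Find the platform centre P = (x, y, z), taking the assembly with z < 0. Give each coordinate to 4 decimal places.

(-0.0705, -0.1750, -0.4380)

φ1=0.0°: virtual centre (0.2760, 0.0000, -0.1229), radius l
centre 2 = (0.2534·cos120.0°, 0.2534·sin120.0°, -0.1359) = (-0.1267, 0.2194, -0.1359)
centre 3 = (0.3349·cos240.0°, 0.3349·sin240.0°, 0.0388) = (-0.1674, -0.2900, 0.0388)
eliminate P² terms by subtracting sphere 1 from 2 and 3
[-0.8055 0.4389 -0.0262]·P = -0.0086;  [-0.8870 -0.5800 0.3234]·P = 0.0224
Cramer: x(z) = -0.0056+0.1480z;  y(z) = -0.0299+0.3312z
into |P−centre ₁|² = l²: 1.1316z² + 0.1425z + -0.1547 = 0;  Δ = 0.7204;  z = -0.4380 or 0.3121 → z<0 root = -0.4380
x = -0.0705, y = -0.1750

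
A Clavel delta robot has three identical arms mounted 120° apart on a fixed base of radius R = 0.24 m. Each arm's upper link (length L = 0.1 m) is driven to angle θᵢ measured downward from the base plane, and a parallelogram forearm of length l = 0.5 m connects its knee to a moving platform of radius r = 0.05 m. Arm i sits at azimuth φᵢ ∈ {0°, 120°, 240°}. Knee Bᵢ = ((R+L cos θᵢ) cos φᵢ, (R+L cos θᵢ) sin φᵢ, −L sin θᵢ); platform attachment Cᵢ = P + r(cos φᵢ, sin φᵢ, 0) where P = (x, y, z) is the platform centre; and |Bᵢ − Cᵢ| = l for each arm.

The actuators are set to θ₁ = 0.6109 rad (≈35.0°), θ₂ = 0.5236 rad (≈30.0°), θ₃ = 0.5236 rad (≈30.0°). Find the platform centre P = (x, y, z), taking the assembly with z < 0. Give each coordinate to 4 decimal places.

S1 = (0.2719·cos0.0°, 0.2719·sin0.0°, -0.0574) = (0.2719, 0.0000, -0.0574)
S2 = (0.2766·cos120.0°, 0.2766·sin120.0°, -0.0500) = (-0.1383, 0.2395, -0.0500)
S3 = (0.2766·cos240.0°, 0.2766·sin240.0°, -0.0500) = (-0.1383, -0.2395, -0.0500)
|S₂|²−|S₁|² = 0.0018;  |S₃|²−|S₁|² = 0.0018
[-0.8204 0.4791 0.0147]·P = 0.0018;  [-0.8204 -0.4791 0.0147]·P = 0.0018
Cramer: x(z) = -0.0022+0.0179z;  y(z) = 0.0000-0.0000z
into |P−S₁|² = l²: 1.0003z² + 0.1049z + -0.1716 = 0;  Δ = 0.6976;  z = -0.4699 or 0.3650 → z<0 root = -0.4699
x = -0.0106, y = 0.0000

(-0.0106, 0.0000, -0.4699)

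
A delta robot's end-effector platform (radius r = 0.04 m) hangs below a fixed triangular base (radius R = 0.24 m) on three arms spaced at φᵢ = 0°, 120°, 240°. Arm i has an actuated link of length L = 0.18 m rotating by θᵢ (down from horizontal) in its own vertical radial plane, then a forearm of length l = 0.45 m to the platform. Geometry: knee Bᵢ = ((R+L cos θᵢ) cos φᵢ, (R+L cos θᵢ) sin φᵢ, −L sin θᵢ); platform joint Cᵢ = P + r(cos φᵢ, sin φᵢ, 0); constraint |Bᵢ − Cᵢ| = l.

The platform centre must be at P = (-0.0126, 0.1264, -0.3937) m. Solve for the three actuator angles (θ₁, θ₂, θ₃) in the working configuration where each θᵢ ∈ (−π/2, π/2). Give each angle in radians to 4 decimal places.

θ₁ = 0.7852, θ₂ = 0.1744, θ₃ = 1.1343

rotate P by −φ1: (-0.0126, 0.1264, -0.3937)
  A=0.2126, B=-0.3937, C=(l²−L²−A²−y'²−z²)/(2L)=-0.1280
  γ=atan2(-0.3937,0.2126)=-1.0757;  ψ=arccos(-0.2860)=1.8609;  θ1=γ+ψ≈0.7852
rotate P by −φ2: (0.1158, -0.0523, -0.3937)
  e−x'=0.0842;  (l²−L²−(e−x')²−y'²−z²)/2L = 0.0146
  θ2 = atan2(B,A) + arccos(C/0.4026) = 0.1744
arm 3 (φ=240.0°): x'=-0.1032, y'=-0.0741
  A cos θ + B sin θ = C:  0.3032·cos θ + -0.3937·sin θ = -0.2286
  θ3 = atan2(B,A) + arccos(C/0.4969) = 1.1343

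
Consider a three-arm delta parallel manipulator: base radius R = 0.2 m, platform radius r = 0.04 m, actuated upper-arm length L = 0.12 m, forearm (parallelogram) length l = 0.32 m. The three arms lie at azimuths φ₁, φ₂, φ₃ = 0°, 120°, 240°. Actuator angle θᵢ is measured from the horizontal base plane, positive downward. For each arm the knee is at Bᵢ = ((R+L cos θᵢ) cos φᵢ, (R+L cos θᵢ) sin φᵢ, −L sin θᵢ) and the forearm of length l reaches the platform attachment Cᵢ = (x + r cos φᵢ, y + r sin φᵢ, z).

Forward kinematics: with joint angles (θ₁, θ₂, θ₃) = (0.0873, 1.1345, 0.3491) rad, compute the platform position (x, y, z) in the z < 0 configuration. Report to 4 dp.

(0.0566, -0.0652, -0.2306)

arm 1 at φ=0.0°: e+L cos θ1 = 0.2795;  centre 1 = (0.2795, 0.0000, -0.0105)
centre 2 = (0.2107·cos120.0°, 0.2107·sin120.0°, -0.1088) = (-0.1054, 0.1825, -0.1088)
centre 3 = (0.2728·cos240.0°, 0.2728·sin240.0°, -0.0410) = (-0.1364, -0.2362, -0.0410)
subtract pairs → two planes through P
plane₁₂: -0.7698x+0.3650y+-0.1966z = -0.0220
det = 0.6673;  x = 0.0168+-0.1726z,  y = -0.0250+0.1745z
quadratic in z: (1.0603)z²+(0.1029)z+(-0.0326)=0, √Δ=0.3860 → z ∈ {-0.2306, 0.1335}; z = -0.2306 (taking z<0)
x = 0.0566, y = -0.0652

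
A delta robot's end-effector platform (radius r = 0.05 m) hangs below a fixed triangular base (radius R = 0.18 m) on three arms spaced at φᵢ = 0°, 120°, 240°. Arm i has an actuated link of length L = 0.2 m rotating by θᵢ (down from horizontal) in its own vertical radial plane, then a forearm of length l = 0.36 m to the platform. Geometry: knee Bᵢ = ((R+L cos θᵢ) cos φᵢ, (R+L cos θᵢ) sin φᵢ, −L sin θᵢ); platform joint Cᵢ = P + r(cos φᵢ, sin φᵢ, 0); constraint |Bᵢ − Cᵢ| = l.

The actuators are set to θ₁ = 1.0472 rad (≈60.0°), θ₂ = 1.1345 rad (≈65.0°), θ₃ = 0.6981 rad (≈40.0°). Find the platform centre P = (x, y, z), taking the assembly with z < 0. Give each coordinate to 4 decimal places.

arm 1 at φ=0.0°: (R−r)+L cos θ1 = 0.2300;  S1 = (0.2300, 0.0000, -0.1732)
S2 = (0.2145·cos120.0°, 0.2145·sin120.0°, -0.1813) = (-0.1073, 0.1858, -0.1813)
arm 3 at φ=240.0°: (R−r)+L cos θ3 = 0.2832;  S3 = (-0.1416, -0.2453, -0.1286)
eliminate P² terms by subtracting sphere 1 from 2 and 3
plane₁₂: -0.6745x+0.3716y+-0.0161z = -0.0040
det = 0.6070;  x = -0.0052+0.0416z,  y = -0.0203+0.1190z
quadratic in z: (1.0159)z²+(0.3220)z+(-0.0439)=0, √Δ=0.5310 → z ∈ {-0.4198, 0.1028}; z = -0.4198 (taking z<0)
x = -0.0227, y = -0.0702

(-0.0227, -0.0702, -0.4198)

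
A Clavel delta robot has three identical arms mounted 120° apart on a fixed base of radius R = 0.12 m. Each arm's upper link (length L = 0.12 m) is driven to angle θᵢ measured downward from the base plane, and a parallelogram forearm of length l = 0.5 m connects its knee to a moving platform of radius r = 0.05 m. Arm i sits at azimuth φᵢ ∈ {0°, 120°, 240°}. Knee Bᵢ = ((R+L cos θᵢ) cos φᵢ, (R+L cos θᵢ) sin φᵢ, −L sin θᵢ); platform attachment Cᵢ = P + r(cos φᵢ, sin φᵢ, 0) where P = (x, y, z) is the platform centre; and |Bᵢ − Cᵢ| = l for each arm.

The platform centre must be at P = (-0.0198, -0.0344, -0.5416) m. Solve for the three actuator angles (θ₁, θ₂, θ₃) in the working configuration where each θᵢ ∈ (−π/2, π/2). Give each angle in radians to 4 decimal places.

rotate P by −φ1: (-0.0198, -0.0344, -0.5416)
  A=0.0898, B=-0.5416, C=(l²−L²−A²−y'²−z²)/(2L)=-0.2791
  θ1 = atan2(B,A) + arccos(C/0.5490) = 0.6976
arm 2 (φ=120.0°): x'=-0.0199, y'=0.0343
  e−x'=0.0899;  (l²−L²−(e−x')²−y'²−z²)/2L = -0.2791
  γ=atan2(-0.5416,0.0899)=-1.4063;  ψ=arccos(-0.5084)=2.1041;  θ2=γ+ψ≈0.6978
arm 3 (φ=240.0°): x'=0.0397, y'=0.0001
  e−x'=0.0303;  (l²−L²−(e−x')²−y'²−z²)/2L = -0.2444
  √(A²+B²)=0.5424;  θ3 = -1.5149+2.0381 ≈ 0.5232

θ₁ = 0.6976, θ₂ = 0.6978, θ₃ = 0.5232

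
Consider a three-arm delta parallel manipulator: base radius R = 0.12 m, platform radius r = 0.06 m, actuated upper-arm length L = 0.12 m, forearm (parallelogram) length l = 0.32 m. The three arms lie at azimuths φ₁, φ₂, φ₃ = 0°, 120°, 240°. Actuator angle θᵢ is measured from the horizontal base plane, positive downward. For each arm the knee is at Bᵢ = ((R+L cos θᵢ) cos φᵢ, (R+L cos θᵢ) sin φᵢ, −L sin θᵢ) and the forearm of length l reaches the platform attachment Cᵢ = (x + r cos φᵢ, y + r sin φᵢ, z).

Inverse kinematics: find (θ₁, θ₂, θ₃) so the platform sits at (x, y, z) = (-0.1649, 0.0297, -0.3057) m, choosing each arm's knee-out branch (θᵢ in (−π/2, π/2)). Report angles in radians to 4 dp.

φ1=0.0° → target in arm frame (-0.1649, 0.0297)
  A=0.2249, B=-0.3057, C=(l²−L²−A²−y'²−z²)/(2L)=-0.2371
  γ=atan2(-0.3057,0.2249)=-0.9365;  ψ=arccos(-0.6249)=2.2457;  θ1=γ+ψ≈1.3092
rotate P by −φ2: (0.1082, 0.1280, -0.3057)
  e−x'=-0.0482;  (l²−L²−(e−x')²−y'²−z²)/2L = -0.1006
  θ2 = atan2(B,A) + arccos(C/0.3095) = 0.1748
rotate P by −φ3: (0.0567, -0.1577, -0.3057)
  A cos θ + B sin θ = C:  0.0033·cos θ + -0.3057·sin θ = -0.1263
  √(A²+B²)=0.3057;  θ3 = -1.5601+1.9968 ≈ 0.4367

θ₁ = 1.3092, θ₂ = 0.1748, θ₃ = 0.4367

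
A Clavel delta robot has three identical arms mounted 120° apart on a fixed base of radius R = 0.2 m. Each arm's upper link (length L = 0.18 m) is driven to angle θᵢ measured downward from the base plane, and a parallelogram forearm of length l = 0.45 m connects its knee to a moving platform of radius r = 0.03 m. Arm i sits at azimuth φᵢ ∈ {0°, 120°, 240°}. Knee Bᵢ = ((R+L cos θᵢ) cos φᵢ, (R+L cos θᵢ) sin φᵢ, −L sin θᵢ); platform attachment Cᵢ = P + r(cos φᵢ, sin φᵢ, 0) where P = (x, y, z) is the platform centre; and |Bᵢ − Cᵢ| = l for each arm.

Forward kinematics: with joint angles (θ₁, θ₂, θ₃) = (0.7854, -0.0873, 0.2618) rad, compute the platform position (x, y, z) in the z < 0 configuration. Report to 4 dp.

φ1=0.0°: virtual centre (0.2973, 0.0000, -0.1273), radius l
arm 2 at φ=120.0°: ρ2 = 0.3493;  O2 = (-0.1747, 0.3025, 0.0157)
arm 3 at φ=240.0°: ρ3 = 0.3439;  O3 = (-0.1719, -0.2978, -0.0466)
eliminate P² terms by subtracting sphere 1 from 2 and 3
linear system: -0.9439x+0.6050y = 0.0177−0.2859z; -0.9384x+-0.5956y = 0.0158−0.1614z
det = 1.1299;  x = -0.0178+0.2371z,  y = 0.0015+-0.1027z
quadratic in z: (1.0668)z²+(0.1048)z+(-0.0870)=0, √Δ=0.6183 → z ∈ {-0.3389, 0.2407}; z = -0.3389 (taking z<0)
x = -0.0982, y = 0.0363

(-0.0982, 0.0363, -0.3389)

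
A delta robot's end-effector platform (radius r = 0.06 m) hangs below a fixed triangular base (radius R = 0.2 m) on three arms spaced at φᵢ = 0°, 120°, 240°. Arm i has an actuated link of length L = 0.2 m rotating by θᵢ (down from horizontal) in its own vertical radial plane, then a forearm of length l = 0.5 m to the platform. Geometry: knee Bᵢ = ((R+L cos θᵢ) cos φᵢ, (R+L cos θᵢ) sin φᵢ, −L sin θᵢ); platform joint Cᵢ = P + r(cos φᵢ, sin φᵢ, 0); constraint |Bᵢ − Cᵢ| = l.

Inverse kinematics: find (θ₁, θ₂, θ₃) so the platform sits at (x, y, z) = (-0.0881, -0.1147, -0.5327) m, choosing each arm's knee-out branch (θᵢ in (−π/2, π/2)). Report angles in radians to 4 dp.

arm 1 (φ=0.0°): x'=-0.0881, y'=-0.1147
  e−x'=0.2281;  (l²−L²−(e−x')²−y'²−z²)/2L = -0.3474
  θ1 = atan2(B,A) + arccos(C/0.5795) = 1.0474
arm 2 (φ=120.0°): x'=-0.0553, y'=0.1336
  A=0.1953, B=-0.5327, C=(l²−L²−A²−y'²−z²)/(2L)=-0.3244
  θ2 = atan2(B,A) + arccos(C/0.5674) = 0.9601
arm 3 (φ=240.0°): x'=0.1434, y'=-0.0189
  A=-0.0034, B=-0.5327, C=(l²−L²−A²−y'²−z²)/(2L)=-0.1853
  γ=atan2(-0.5327,-0.0034)=-1.5771;  ψ=arccos(-0.3479)=1.9262;  θ3=γ+ψ≈0.3490

θ₁ = 1.0474, θ₂ = 0.9601, θ₃ = 0.3490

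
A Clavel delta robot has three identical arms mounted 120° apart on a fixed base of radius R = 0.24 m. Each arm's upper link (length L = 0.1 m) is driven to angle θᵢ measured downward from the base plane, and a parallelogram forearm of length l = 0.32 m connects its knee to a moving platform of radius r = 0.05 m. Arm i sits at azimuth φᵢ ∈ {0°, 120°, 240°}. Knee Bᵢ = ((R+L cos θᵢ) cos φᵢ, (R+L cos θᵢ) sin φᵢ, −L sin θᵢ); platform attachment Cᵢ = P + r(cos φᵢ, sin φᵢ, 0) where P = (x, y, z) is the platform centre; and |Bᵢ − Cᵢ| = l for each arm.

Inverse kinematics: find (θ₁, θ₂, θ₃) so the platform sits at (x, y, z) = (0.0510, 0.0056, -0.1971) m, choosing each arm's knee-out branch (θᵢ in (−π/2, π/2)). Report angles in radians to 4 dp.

rotate P by −φ1: (0.0510, 0.0056, -0.1971)
  e−x'=0.1390;  (l²−L²−(e−x')²−y'²−z²)/2L = 0.1710
  √(A²+B²)=0.2412;  θ1 = -0.9566+0.7827 ≈ -0.1738
φ2=120.0° → target in arm frame (-0.0207, -0.0470)
  A=0.2107, B=-0.1971, C=(l²−L²−A²−y'²−z²)/(2L)=0.0349
  √(A²+B²)=0.2885;  θ2 = -0.7522+1.4497 ≈ 0.6975
rotate P by −φ3: (-0.0303, 0.0414, -0.1971)
  A cos θ + B sin θ = C:  0.2203·cos θ + -0.1971·sin θ = 0.0164
  γ=atan2(-0.1971,0.2203)=-0.7298;  ψ=arccos(0.0556)=1.5152;  θ3=γ+ψ≈0.7854

θ₁ = -0.1738, θ₂ = 0.6975, θ₃ = 0.7854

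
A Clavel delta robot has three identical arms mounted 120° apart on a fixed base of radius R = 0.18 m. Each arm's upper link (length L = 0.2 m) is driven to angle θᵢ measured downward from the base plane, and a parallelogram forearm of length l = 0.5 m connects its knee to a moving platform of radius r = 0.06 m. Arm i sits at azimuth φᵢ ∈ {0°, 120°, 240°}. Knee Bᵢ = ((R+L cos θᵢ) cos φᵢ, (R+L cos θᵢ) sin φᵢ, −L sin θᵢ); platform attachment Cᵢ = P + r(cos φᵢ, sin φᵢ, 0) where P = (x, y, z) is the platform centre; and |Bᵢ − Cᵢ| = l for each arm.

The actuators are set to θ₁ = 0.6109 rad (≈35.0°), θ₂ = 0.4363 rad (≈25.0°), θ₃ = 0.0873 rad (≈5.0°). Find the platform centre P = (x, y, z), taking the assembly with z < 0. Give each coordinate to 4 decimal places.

(-0.0729, -0.0602, -0.4598)

centre 1 = (0.2838·cos0.0°, 0.2838·sin0.0°, -0.1147) = (0.2838, 0.0000, -0.1147)
arm 2 at φ=120.0°: ρ2 = 0.3013;  centre 2 = (-0.1506, 0.2609, -0.0845)
centre 3 = (0.3192·cos240.0°, 0.3192·sin240.0°, -0.0174) = (-0.1596, -0.2765, -0.0174)
subtract pairs → two planes through P
plane₁₂: -0.8689x+0.5218y+0.0604z = 0.0042
det = 0.9432;  x = -0.0072+0.1430z,  y = -0.0039+0.1224z
sphere 1 gives Az²+Bz+C=0 with A=1.0355, B=0.1452, C=-0.1522;  B²−4AC=0.6513;  roots -0.4598, 0.3196;  negative root z = -0.4598
x = -0.0729, y = -0.0602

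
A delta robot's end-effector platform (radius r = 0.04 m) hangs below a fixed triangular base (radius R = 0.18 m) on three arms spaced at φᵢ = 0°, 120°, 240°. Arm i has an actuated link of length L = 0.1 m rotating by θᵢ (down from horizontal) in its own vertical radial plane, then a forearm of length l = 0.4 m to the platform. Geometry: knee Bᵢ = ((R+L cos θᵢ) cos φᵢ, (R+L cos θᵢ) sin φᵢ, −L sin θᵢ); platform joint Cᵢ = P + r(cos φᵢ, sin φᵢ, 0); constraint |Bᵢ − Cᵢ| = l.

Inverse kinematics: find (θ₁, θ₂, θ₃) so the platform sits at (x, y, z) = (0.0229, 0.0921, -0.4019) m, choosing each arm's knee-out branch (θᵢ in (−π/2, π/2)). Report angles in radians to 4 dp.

θ₁ = 0.6980, θ₂ = 0.4367, θ₃ = 1.3089

rotate P by −φ1: (0.0229, 0.0921, -0.4019)
  A cos θ + B sin θ = C:  0.1171·cos θ + -0.4019·sin θ = -0.1686
  γ=atan2(-0.4019,0.1171)=-1.2873;  ψ=arccos(-0.4027)=1.9853;  θ1=γ+ψ≈0.6980
arm 2 (φ=120.0°): x'=0.0683, y'=-0.0659
  A=0.0717, B=-0.4019, C=(l²−L²−A²−y'²−z²)/(2L)=-0.1050
  γ=atan2(-0.4019,0.0717)=-1.3943;  ψ=arccos(-0.2572)=1.8310;  θ2=γ+ψ≈0.4367
arm 3 (φ=240.0°): x'=-0.0912, y'=-0.0262
  e−x'=0.2312;  (l²−L²−(e−x')²−y'²−z²)/2L = -0.3283
  γ=atan2(-0.4019,0.2312)=-1.0487;  ψ=arccos(-0.7082)=2.3577;  θ3=γ+ψ≈1.3089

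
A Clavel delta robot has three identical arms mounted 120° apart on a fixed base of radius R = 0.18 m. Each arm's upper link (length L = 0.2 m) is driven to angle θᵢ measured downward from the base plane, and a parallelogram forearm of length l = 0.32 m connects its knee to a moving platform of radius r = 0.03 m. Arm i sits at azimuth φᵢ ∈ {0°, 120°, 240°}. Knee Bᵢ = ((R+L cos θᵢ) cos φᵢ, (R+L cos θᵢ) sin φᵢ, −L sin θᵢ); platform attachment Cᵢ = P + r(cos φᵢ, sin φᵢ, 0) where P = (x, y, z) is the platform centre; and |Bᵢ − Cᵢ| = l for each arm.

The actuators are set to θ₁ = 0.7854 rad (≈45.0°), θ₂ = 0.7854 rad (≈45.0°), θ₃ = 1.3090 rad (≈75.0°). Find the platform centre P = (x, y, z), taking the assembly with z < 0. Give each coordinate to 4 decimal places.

φ1=0.0°: virtual centre (0.2914, 0.0000, -0.1414), radius l
φ2=120.0°: virtual centre (-0.1457, 0.2524, -0.1414), radius l
φ3=240.0°: virtual centre (-0.1009, -0.1747, -0.1932), radius l
eliminate P² terms by subtracting sphere 1 from 2 and 3
linear system: -0.8743x+0.5048y = 0.0000−0.0000z; -0.7846x+-0.3495y = -0.0269−-0.1035z
Cramer: x(z) = 0.0194-0.0745z;  y(z) = 0.0335-0.1290z
sphere 1 gives Az²+Bz+C=0 with A=1.0222, B=0.3147, C=-0.0073;  B²−4AC=0.1287;  roots -0.3294, 0.0215;  negative root z = -0.3294
x = 0.0439, y = 0.0760

(0.0439, 0.0760, -0.3294)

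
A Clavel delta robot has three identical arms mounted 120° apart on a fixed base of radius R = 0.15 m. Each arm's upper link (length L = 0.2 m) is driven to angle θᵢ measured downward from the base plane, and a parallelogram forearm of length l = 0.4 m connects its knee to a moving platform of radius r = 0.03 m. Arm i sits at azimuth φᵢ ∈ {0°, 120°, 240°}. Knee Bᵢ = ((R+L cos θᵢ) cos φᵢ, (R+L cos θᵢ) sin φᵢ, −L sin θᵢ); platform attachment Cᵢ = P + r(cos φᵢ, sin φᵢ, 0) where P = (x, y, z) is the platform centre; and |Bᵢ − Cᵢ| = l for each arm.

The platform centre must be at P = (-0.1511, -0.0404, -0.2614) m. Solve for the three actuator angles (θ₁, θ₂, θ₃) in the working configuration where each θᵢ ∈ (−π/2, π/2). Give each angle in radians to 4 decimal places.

θ₁ = 0.9600, θ₂ = 0.0873, θ₃ = -0.3492

rotate P by −φ1: (-0.1511, -0.0404, -0.2614)
  A=0.2711, B=-0.2614, C=(l²−L²−A²−y'²−z²)/(2L)=-0.0586
  θ1 = atan2(B,A) + arccos(C/0.3766) = 0.9600
rotate P by −φ2: (0.0406, 0.1511, -0.2614)
  A=0.0794, B=-0.2614, C=(l²−L²−A²−y'²−z²)/(2L)=0.0564
  γ=atan2(-0.2614,0.0794)=-1.2758;  ψ=arccos(0.2063)=1.3630;  θ2=γ+ψ≈0.0873
rotate P by −φ3: (0.1105, -0.1107, -0.2614)
  A=0.0095, B=-0.2614, C=(l²−L²−A²−y'²−z²)/(2L)=0.0983
  √(A²+B²)=0.2616;  θ3 = -1.5346+1.1854 ≈ -0.3492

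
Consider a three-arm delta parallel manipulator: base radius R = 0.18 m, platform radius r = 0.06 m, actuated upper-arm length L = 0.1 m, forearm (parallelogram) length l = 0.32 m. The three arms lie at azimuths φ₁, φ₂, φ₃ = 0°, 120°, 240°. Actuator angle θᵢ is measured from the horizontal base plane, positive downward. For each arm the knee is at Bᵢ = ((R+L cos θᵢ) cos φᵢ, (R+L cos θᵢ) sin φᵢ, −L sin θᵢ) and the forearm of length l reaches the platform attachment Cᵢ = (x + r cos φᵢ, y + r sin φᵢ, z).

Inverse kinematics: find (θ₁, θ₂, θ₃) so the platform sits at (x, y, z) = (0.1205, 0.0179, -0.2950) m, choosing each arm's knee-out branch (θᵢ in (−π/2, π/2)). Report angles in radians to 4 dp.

rotate P by −φ1: (0.1205, 0.0179, -0.2950)
  A=-0.0005, B=-0.2950, C=(l²−L²−A²−y'²−z²)/(2L)=0.0253
  √(A²+B²)=0.2950;  θ1 = -1.5725+1.4850 ≈ -0.0875
arm 2 (φ=120.0°): x'=-0.0447, y'=-0.1133
  e−x'=0.1647;  (l²−L²−(e−x')²−y'²−z²)/2L = -0.1730
  √(A²+B²)=0.3379;  θ2 = -1.0615+2.1084 ≈ 1.0469
arm 3 (φ=240.0°): x'=-0.0758, y'=0.0954
  A=0.1958, B=-0.2950, C=(l²−L²−A²−y'²−z²)/(2L)=-0.2102
  θ3 = atan2(B,A) + arccos(C/0.3540) = 1.2216

θ₁ = -0.0875, θ₂ = 1.0469, θ₃ = 1.2216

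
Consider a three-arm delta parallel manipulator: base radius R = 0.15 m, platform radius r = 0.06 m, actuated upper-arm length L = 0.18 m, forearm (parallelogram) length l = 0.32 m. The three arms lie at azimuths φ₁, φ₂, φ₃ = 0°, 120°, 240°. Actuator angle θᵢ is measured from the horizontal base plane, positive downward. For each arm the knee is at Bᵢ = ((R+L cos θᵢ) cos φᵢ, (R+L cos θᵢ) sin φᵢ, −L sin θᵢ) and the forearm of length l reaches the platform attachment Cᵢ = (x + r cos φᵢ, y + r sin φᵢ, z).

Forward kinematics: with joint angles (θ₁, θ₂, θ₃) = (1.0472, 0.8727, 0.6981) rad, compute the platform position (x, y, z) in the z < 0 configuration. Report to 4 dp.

(-0.0487, -0.0262, -0.3781)

O1 = (0.1800·cos0.0°, 0.1800·sin0.0°, -0.1559) = (0.1800, 0.0000, -0.1559)
O2 = (0.2057·cos120.0°, 0.2057·sin120.0°, -0.1379) = (-0.1028, 0.1781, -0.1379)
arm 3 at φ=240.0°: (R−r)+L cos θ3 = 0.2279;  O3 = (-0.1139, -0.1974, -0.1157)
|O₂|²−|O₁|² = 0.0046;  |O₃|²−|O₁|² = 0.0086
plane₁₂: -0.5657x+0.3563y+0.0360z = 0.0046
Cramer: x(z) = -0.0113+0.0990z;  y(z) = -0.0050+0.0562z
into |P−O₁|² = l²: 1.0130z² + 0.2733z + -0.0415 = 0;  Δ = 0.2428;  z = -0.3781 or 0.1083 → z<0 root = -0.3781
x = -0.0487, y = -0.0262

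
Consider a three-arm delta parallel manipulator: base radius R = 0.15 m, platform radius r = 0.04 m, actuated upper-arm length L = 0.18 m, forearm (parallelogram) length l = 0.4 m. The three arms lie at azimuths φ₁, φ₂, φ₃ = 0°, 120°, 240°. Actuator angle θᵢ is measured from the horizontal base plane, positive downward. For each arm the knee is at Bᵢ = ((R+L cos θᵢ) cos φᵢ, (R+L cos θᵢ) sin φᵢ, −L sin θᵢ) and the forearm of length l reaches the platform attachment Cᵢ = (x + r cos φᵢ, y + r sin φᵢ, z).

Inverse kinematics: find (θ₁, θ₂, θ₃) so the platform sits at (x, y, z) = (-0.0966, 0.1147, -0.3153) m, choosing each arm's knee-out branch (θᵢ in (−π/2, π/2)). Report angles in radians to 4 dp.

θ₁ = 0.7853, θ₂ = -0.3489, θ₃ = 0.6110

arm 1 (φ=0.0°): x'=-0.0966, y'=0.1147
  A=0.2066, B=-0.3153, C=(l²−L²−A²−y'²−z²)/(2L)=-0.0768
  γ=atan2(-0.3153,0.2066)=-0.9907;  ψ=arccos(-0.2038)=1.7760;  θ1=γ+ψ≈0.7853
φ2=120.0° → target in arm frame (0.1476, 0.0263)
  A cos θ + B sin θ = C:  -0.0376·cos θ + -0.3153·sin θ = 0.0724
  γ=atan2(-0.3153,-0.0376)=-1.6896;  ψ=arccos(0.2281)=1.3406;  θ2=γ+ψ≈-0.3489
arm 3 (φ=240.0°): x'=-0.0510, y'=-0.1410
  e−x'=0.1610;  (l²−L²−(e−x')²−y'²−z²)/2L = -0.0490
  γ=atan2(-0.3153,0.1610)=-1.0986;  ψ=arccos(-0.1383)=1.7096;  θ3=γ+ψ≈0.6110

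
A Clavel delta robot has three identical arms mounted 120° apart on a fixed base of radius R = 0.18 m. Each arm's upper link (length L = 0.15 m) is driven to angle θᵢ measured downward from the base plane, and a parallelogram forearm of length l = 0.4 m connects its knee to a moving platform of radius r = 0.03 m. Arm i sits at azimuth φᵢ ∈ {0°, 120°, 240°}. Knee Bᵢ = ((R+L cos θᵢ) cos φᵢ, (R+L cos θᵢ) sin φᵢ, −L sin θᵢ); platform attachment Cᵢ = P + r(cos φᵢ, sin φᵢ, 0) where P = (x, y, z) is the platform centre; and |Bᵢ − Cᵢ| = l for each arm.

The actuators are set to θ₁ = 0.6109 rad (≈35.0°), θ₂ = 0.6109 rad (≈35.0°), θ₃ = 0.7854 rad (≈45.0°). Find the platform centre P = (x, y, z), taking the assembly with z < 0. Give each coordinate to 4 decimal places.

(0.0131, 0.0228, -0.3894)

S1 = (0.2729·cos0.0°, 0.2729·sin0.0°, -0.0860) = (0.2729, 0.0000, -0.0860)
φ2=120.0°: virtual centre (-0.1364, 0.2363, -0.0860), radius l
φ3=240.0°: virtual centre (-0.1280, -0.2218, -0.1061), radius l
|S₂|²−|S₁|² = 0.0000;  |S₃|²−|S₁|² = -0.0050
[-0.8186 0.4726 0.0000]·P = 0.0000;  [-0.8018 -0.4435 -0.0401]·P = -0.0050
Cramer: x(z) = 0.0032-0.0255z;  y(z) = 0.0056-0.0442z
sphere 1 gives Az²+Bz+C=0 with A=1.0026, B=0.1853, C=-0.0799;  B²−4AC=0.3546;  roots -0.3894, 0.2045;  negative root z = -0.3894
x = 0.0131, y = 0.0228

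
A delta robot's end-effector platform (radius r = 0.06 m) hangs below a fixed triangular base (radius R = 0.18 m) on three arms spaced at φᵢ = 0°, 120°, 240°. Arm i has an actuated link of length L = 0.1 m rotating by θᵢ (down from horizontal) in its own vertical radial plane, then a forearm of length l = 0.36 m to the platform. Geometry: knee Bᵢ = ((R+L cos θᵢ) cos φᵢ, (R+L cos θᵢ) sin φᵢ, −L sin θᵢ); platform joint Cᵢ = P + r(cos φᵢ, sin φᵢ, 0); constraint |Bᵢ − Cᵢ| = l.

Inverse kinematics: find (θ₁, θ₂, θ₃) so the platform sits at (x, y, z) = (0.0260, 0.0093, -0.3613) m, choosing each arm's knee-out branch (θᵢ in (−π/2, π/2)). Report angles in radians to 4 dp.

θ₁ = 0.5238, θ₂ = 0.6979, θ₃ = 0.7855

φ1=0.0° → target in arm frame (0.0260, 0.0093)
  e−x'=0.0940;  (l²−L²−(e−x')²−y'²−z²)/2L = -0.0993
  θ1 = atan2(B,A) + arccos(C/0.3733) = 0.5238
rotate P by −φ2: (-0.0049, -0.0272, -0.3613)
  A=0.1249, B=-0.3613, C=(l²−L²−A²−y'²−z²)/(2L)=-0.1364
  θ2 = atan2(B,A) + arccos(C/0.3823) = 0.6979
φ3=240.0° → target in arm frame (-0.0211, 0.0179)
  A cos θ + B sin θ = C:  0.1411·cos θ + -0.3613·sin θ = -0.1558
  √(A²+B²)=0.3879;  θ3 = -1.1986+1.9841 ≈ 0.7855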